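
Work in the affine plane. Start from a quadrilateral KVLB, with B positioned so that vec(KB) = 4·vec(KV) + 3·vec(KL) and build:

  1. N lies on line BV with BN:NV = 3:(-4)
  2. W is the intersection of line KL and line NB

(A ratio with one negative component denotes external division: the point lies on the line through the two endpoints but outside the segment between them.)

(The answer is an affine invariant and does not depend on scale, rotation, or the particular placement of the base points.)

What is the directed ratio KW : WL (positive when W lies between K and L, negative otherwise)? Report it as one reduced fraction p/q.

Assign K = (0, 0), V = (1, 0), L = (0, 1), B = (4, 3) — the answer is frame-independent, so this choice is without loss of generality.
1. N lies on line BV with BN:NV = 3:(-4) ⇒ N = (13, 12)
2. W is the intersection of line KL and line NB ⇒ W = (0, -1)
W = K + t·(L−K) with t = -1, so KW:WL = t:(1−t) = -1:2

KW:WL = -1/2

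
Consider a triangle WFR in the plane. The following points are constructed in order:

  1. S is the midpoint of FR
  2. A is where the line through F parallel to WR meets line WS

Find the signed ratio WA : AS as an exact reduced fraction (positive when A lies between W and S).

Choose coordinates W = (0, 0), F = (1, 0), R = (0, 1).
1. S is the midpoint of FR ⇒ S = (1/2, 1/2)
2. A is where the line through F parallel to WR meets line WS ⇒ A = (1, 1)
A = W + t·(S−W) with t = 2, so WA:AS = t:(1−t) = 2:-1

WA:AS = -2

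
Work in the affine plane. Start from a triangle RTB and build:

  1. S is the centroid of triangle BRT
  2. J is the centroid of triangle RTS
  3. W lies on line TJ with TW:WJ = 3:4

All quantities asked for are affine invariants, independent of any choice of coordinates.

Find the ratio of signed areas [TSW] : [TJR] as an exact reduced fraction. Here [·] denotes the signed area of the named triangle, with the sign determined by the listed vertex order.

[TSW]:[TJR] = 3/7

Set R = (0, 0), T = (1, 0), B = (0, 1); any affine frame gives the same invariant.
1. S is the centroid of triangle BRT ⇒ S = (1/3, 1/3)
2. J is the centroid of triangle RTS ⇒ J = (4/9, 1/9)
3. W lies on line TJ with TW:WJ = 3:4 ⇒ W = (16/21, 1/21)
2·[TSW] = 1/21, 2·[TJR] = 1/9
[TSW]:[TJR] = 1/21:1/9 = 3/7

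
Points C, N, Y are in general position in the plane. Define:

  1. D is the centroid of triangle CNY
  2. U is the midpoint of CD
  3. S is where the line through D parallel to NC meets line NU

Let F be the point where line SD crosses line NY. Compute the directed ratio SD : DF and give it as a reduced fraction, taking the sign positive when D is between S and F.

SD:DF = 3

Set C = (0, 0), N = (1, 0), Y = (0, 1); any affine frame gives the same invariant.
1. D is the centroid of triangle CNY ⇒ D = (1/3, 1/3)
2. U is the midpoint of CD ⇒ U = (1/6, 1/6)
3. S is where the line through D parallel to NC meets line NU ⇒ S = (-2/3, 1/3)
line SD meets NY at F = (2/3, 1/3)
D = S + t·(F−S) with t = 3/4, so SD:DF = 3/4:1/4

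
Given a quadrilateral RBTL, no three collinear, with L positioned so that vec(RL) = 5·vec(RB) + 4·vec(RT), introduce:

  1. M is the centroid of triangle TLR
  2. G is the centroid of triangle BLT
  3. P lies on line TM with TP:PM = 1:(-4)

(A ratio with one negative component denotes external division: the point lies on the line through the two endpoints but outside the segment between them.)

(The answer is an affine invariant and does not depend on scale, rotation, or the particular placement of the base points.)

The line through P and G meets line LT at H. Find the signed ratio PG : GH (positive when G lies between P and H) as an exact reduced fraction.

PG:GH = -29/24

Assign R = (0, 0), B = (1, 0), T = (0, 1), L = (5, 4) — the answer is frame-independent, so this choice is without loss of generality.
1. M is the centroid of triangle TLR ⇒ M = (5/3, 5/3)
2. G is the centroid of triangle BLT ⇒ G = (2, 5/3)
3. P lies on line TM with TP:PM = 1:(-4) ⇒ P = (-5/9, 7/9)
line PG meets LT at H = (-10/87, 27/29)
G = P + t·(H−P) with t = 29/5, so PG:GH = 29/5:-24/5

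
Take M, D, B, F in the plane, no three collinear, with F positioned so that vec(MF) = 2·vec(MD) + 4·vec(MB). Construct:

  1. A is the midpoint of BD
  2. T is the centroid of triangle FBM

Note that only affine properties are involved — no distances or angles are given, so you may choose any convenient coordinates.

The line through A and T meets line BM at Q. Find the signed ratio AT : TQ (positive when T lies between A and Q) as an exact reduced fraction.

AT:TQ = -1/4

Choose coordinates M = (0, 0), D = (1, 0), B = (0, 1), F = (2, 4).
1. A is the midpoint of BD ⇒ A = (1/2, 1/2)
2. T is the centroid of triangle FBM ⇒ T = (2/3, 5/3)
line AT meets BM at Q = (0, -3)
T = A + t·(Q−A) with t = -1/3, so AT:TQ = -1/3:4/3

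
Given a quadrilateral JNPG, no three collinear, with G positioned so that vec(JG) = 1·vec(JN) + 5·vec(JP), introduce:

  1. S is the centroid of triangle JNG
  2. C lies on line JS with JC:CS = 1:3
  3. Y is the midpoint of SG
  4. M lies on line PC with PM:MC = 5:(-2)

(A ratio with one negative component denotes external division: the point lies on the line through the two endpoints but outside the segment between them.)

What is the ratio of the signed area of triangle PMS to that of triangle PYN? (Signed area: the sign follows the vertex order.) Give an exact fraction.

Work in coordinates with J = (0, 0), N = (1, 0), P = (0, 1), G = (1, 5).
1. S is the centroid of triangle JNG ⇒ S = (2/3, 5/3)
2. C lies on line JS with JC:CS = 1:3 ⇒ C = (1/6, 5/12)
3. Y is the midpoint of SG ⇒ Y = (5/6, 10/3)
4. M lies on line PC with PM:MC = 5:(-2) ⇒ M = (5/18, 1/36)
2·[PMS] = 5/6, 2·[PYN] = -19/6
[PMS]:[PYN] = 5/6:-19/6 = -5/19

[PMS]:[PYN] = -5/19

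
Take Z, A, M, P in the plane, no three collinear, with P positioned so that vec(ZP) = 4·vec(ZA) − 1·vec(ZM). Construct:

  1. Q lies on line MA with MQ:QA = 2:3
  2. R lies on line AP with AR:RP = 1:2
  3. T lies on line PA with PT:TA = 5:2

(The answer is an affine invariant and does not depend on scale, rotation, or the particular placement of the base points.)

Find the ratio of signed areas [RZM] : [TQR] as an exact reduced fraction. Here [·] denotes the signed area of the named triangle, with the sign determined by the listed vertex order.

Set Z = (0, 0), A = (1, 0), M = (0, 1), P = (4, -1); any affine frame gives the same invariant.
1. Q lies on line MA with MQ:QA = 2:3 ⇒ Q = (2/5, 3/5)
2. R lies on line AP with AR:RP = 1:2 ⇒ R = (2, -1/3)
3. T lies on line PA with PT:TA = 5:2 ⇒ T = (13/7, -2/7)
2·[RZM] = -2, 2·[TQR] = -2/35
[RZM]:[TQR] = -2:-2/35 = 35

[RZM]:[TQR] = 35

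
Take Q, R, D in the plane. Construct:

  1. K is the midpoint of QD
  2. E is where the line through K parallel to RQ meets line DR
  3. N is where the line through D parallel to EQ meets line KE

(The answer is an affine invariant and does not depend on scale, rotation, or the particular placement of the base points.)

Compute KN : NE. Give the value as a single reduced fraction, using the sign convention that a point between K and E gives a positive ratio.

KN:NE = -1/2

Choose coordinates Q = (0, 0), R = (1, 0), D = (0, 1).
1. K is the midpoint of QD ⇒ K = (0, 1/2)
2. E is where the line through K parallel to RQ meets line DR ⇒ E = (1/2, 1/2)
3. N is where the line through D parallel to EQ meets line KE ⇒ N = (-1/2, 1/2)
N = K + t·(E−K) with t = -1, so KN:NE = t:(1−t) = -1:2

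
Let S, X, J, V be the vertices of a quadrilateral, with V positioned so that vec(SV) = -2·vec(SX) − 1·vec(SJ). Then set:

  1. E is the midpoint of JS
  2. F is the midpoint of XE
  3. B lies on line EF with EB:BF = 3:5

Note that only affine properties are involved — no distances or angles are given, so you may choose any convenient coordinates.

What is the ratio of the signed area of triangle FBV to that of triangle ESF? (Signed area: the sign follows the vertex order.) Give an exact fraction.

Set S = (0, 0), X = (1, 0), J = (0, 1), V = (-2, -1); any affine frame gives the same invariant.
1. E is the midpoint of JS ⇒ E = (0, 1/2)
2. F is the midpoint of XE ⇒ F = (1/2, 1/4)
3. B lies on line EF with EB:BF = 3:5 ⇒ B = (3/16, 13/32)
2·[FBV] = 25/32, 2·[ESF] = 1/4
[FBV]:[ESF] = 25/32:1/4 = 25/8

[FBV]:[ESF] = 25/8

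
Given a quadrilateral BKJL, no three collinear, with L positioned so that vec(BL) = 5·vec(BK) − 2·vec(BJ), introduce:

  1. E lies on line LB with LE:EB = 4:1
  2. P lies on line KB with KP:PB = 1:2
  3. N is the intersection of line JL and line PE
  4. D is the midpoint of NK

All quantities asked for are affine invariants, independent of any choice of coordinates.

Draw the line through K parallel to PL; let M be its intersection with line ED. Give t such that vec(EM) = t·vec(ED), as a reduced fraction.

t = 26/45

Work in coordinates with B = (0, 0), K = (1, 0), J = (0, 1), L = (5, -2).
1. E lies on line LB with LE:EB = 4:1 ⇒ E = (1, -2/5)
2. P lies on line KB with KP:PB = 1:2 ⇒ P = (2/3, 0)
3. N is the intersection of line JL and line PE ⇒ N = (-1/3, 6/5)
4. D is the midpoint of NK ⇒ D = (1/3, 3/5)
through K parallel to PL: direction (13/3, -2); meets ED at M = (83/135, 8/45)
M = E + t·(D−E) with t = 26/45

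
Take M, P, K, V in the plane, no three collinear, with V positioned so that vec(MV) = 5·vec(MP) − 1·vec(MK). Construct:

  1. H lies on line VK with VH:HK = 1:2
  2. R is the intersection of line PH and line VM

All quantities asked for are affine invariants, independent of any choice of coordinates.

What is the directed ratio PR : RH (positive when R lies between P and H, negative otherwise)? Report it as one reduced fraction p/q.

PR:RH = -3/5

Assign M = (0, 0), P = (1, 0), K = (0, 1), V = (5, -1) — the answer is frame-independent, so this choice is without loss of generality.
1. H lies on line VK with VH:HK = 1:2 ⇒ H = (10/3, -1/3)
2. R is the intersection of line PH and line VM ⇒ R = (-5/2, 1/2)
R = P + t·(H−P) with t = -3/2, so PR:RH = t:(1−t) = -3/2:5/2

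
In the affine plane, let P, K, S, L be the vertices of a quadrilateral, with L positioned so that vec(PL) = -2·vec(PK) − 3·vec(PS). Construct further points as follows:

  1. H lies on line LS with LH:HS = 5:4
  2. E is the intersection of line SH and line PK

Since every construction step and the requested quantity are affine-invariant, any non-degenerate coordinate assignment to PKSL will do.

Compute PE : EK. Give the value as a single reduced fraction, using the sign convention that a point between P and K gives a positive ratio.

Set P = (0, 0), K = (1, 0), S = (0, 1), L = (-2, -3); any affine frame gives the same invariant.
1. H lies on line LS with LH:HS = 5:4 ⇒ H = (-8/9, -7/9)
2. E is the intersection of line SH and line PK ⇒ E = (-1/2, 0)
E = P + t·(K−P) with t = -1/2, so PE:EK = t:(1−t) = -1/2:3/2

PE:EK = -1/3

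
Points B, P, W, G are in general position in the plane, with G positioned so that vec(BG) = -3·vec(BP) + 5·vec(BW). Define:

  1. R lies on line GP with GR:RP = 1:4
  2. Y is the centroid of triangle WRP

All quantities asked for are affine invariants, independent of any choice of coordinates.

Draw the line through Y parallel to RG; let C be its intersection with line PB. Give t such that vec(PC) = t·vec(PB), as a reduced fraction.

t = 1/15

Set B = (0, 0), P = (1, 0), W = (0, 1), G = (-3, 5); any affine frame gives the same invariant.
1. R lies on line GP with GR:RP = 1:4 ⇒ R = (-11/5, 4)
2. Y is the centroid of triangle WRP ⇒ Y = (-2/5, 5/3)
through Y parallel to RG: direction (-4/5, 1); meets PB at C = (14/15, 0)
C = P + t·(B−P) with t = 1/15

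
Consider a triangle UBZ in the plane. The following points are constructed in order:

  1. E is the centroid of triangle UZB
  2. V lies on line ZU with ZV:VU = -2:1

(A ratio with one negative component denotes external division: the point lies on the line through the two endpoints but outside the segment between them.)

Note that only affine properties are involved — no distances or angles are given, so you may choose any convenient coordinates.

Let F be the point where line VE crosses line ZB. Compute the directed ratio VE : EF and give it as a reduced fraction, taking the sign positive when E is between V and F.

Assign U = (0, 0), B = (1, 0), Z = (0, 1) — the answer is frame-independent, so this choice is without loss of generality.
1. E is the centroid of triangle UZB ⇒ E = (1/3, 1/3)
2. V lies on line ZU with ZV:VU = -2:1 ⇒ V = (0, -1)
line VE meets ZB at F = (2/5, 3/5)
E = V + t·(F−V) with t = 5/6, so VE:EF = 5/6:1/6

VE:EF = 5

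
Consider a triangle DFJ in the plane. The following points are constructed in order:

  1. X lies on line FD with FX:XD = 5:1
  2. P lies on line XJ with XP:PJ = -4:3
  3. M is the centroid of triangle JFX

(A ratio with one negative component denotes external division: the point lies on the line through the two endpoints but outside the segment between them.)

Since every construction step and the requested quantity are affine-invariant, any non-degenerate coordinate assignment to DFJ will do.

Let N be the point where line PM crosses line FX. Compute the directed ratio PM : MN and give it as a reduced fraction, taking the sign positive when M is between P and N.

PM:MN = 11

Assign D = (0, 0), F = (1, 0), J = (0, 1) — the answer is frame-independent, so this choice is without loss of generality.
1. X lies on line FD with FX:XD = 5:1 ⇒ X = (1/6, 0)
2. P lies on line XJ with XP:PJ = -4:3 ⇒ P = (-1/2, 4)
3. M is the centroid of triangle JFX ⇒ M = (7/18, 1/3)
line PM meets FX at N = (31/66, 0)
M = P + t·(N−P) with t = 11/12, so PM:MN = 11/12:1/12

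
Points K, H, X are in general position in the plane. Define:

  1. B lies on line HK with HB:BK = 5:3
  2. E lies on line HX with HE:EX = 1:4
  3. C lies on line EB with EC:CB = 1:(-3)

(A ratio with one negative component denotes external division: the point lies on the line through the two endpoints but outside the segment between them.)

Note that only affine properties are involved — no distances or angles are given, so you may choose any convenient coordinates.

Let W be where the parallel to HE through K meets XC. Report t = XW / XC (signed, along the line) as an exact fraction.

t = -16/5

Assign K = (0, 0), H = (1, 0), X = (0, 1) — the answer is frame-independent, so this choice is without loss of generality.
1. B lies on line HK with HB:BK = 5:3 ⇒ B = (3/8, 0)
2. E lies on line HX with HE:EX = 1:4 ⇒ E = (4/5, 1/5)
3. C lies on line EB with EC:CB = 1:(-3) ⇒ C = (81/80, 3/10)
through K parallel to HE: direction (-1/5, 1/5); meets XC at W = (-81/25, 81/25)
W = X + t·(C−X) with t = -16/5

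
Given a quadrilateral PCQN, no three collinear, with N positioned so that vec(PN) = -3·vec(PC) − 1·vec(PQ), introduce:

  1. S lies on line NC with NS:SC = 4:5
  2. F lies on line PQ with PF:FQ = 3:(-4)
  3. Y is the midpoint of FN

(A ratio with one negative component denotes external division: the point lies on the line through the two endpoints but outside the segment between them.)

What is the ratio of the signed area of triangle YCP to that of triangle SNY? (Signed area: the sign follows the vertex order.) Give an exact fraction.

[YCP]:[SNY] = 9/11

Choose coordinates P = (0, 0), C = (1, 0), Q = (0, 1), N = (-3, -1).
1. S lies on line NC with NS:SC = 4:5 ⇒ S = (-11/9, -5/9)
2. F lies on line PQ with PF:FQ = 3:(-4) ⇒ F = (0, -3)
3. Y is the midpoint of FN ⇒ Y = (-3/2, -2)
2·[YCP] = 2, 2·[SNY] = 22/9
[YCP]:[SNY] = 2:22/9 = 9/11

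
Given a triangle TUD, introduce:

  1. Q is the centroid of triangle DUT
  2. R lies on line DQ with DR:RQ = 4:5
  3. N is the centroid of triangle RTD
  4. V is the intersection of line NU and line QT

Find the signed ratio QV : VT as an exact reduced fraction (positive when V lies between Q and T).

Work in coordinates with T = (0, 0), U = (1, 0), D = (0, 1).
1. Q is the centroid of triangle DUT ⇒ Q = (1/3, 1/3)
2. R lies on line DQ with DR:RQ = 4:5 ⇒ R = (4/27, 19/27)
3. N is the centroid of triangle RTD ⇒ N = (4/81, 46/81)
4. V is the intersection of line NU and line QT ⇒ V = (46/123, 46/123)
V = Q + t·(T−Q) with t = -5/41, so QV:VT = t:(1−t) = -5/41:46/41

QV:VT = -5/46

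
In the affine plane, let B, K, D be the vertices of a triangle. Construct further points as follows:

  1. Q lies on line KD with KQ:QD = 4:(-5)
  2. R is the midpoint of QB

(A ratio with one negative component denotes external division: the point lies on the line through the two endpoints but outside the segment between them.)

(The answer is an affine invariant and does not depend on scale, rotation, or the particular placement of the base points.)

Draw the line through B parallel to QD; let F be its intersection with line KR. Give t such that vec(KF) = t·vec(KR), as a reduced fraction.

t = 2

Set B = (0, 0), K = (1, 0), D = (0, 1); any affine frame gives the same invariant.
1. Q lies on line KD with KQ:QD = 4:(-5) ⇒ Q = (5, -4)
2. R is the midpoint of QB ⇒ R = (5/2, -2)
through B parallel to QD: direction (-5, 5); meets KR at F = (4, -4)
F = K + t·(R−K) with t = 2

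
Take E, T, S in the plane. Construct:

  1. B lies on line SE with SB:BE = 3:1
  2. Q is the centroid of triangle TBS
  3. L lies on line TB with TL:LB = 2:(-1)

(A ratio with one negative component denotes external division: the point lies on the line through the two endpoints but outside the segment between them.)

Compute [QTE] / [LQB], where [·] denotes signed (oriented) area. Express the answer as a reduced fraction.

[QTE]:[LQB] = 5/3

Work in coordinates with E = (0, 0), T = (1, 0), S = (0, 1).
1. B lies on line SE with SB:BE = 3:1 ⇒ B = (0, 1/4)
2. Q is the centroid of triangle TBS ⇒ Q = (1/3, 5/12)
3. L lies on line TB with TL:LB = 2:(-1) ⇒ L = (-1, 1/2)
2·[QTE] = -5/12, 2·[LQB] = -1/4
[QTE]:[LQB] = -5/12:-1/4 = 5/3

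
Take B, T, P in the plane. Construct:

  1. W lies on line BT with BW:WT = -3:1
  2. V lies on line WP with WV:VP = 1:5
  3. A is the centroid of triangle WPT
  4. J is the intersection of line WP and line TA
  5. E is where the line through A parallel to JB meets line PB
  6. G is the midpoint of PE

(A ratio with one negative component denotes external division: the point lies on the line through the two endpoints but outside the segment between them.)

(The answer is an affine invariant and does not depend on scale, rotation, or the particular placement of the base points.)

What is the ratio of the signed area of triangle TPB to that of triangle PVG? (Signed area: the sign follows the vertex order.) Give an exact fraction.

[TPB]:[PVG] = -72/55

Work in coordinates with B = (0, 0), T = (1, 0), P = (0, 1).
1. W lies on line BT with BW:WT = -3:1 ⇒ W = (3/2, 0)
2. V lies on line WP with WV:VP = 1:5 ⇒ V = (5/4, 1/6)
3. A is the centroid of triangle WPT ⇒ A = (5/6, 1/3)
4. J is the intersection of line WP and line TA ⇒ J = (3/4, 1/2)
5. E is where the line through A parallel to JB meets line PB ⇒ E = (0, -2/9)
6. G is the midpoint of PE ⇒ G = (0, 7/18)
2·[TPB] = 1, 2·[PVG] = -55/72
[TPB]:[PVG] = 1:-55/72 = -72/55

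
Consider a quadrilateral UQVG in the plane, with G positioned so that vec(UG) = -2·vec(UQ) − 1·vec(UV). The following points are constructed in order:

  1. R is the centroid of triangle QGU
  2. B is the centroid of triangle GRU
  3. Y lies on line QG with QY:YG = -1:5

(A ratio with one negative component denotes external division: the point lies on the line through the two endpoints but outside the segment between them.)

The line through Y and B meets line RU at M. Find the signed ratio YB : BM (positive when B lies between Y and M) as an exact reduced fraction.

Work in coordinates with U = (0, 0), Q = (1, 0), V = (0, 1), G = (-2, -1).
1. R is the centroid of triangle QGU ⇒ R = (-1/3, -1/3)
2. B is the centroid of triangle GRU ⇒ B = (-7/9, -4/9)
3. Y lies on line QG with QY:YG = -1:5 ⇒ Y = (7/4, 1/4)
line YB meets RU at M = (-7/22, -7/22)
B = Y + t·(M−Y) with t = 11/9, so YB:BM = 11/9:-2/9

YB:BM = -11/2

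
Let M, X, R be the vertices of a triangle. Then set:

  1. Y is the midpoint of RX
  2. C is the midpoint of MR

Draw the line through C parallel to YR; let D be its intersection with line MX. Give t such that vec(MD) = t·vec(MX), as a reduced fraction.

t = 1/2

Set M = (0, 0), X = (1, 0), R = (0, 1); any affine frame gives the same invariant.
1. Y is the midpoint of RX ⇒ Y = (1/2, 1/2)
2. C is the midpoint of MR ⇒ C = (0, 1/2)
through C parallel to YR: direction (-1/2, 1/2); meets MX at D = (1/2, 0)
D = M + t·(X−M) with t = 1/2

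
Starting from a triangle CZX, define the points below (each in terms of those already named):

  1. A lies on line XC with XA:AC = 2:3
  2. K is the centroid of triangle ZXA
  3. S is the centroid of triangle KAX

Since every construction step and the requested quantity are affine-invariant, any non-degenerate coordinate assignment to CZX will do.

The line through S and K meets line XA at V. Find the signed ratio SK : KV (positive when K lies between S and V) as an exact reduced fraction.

Choose coordinates C = (0, 0), Z = (1, 0), X = (0, 1).
1. A lies on line XC with XA:AC = 2:3 ⇒ A = (0, 3/5)
2. K is the centroid of triangle ZXA ⇒ K = (1/3, 8/15)
3. S is the centroid of triangle KAX ⇒ S = (1/9, 32/45)
line SK meets XA at V = (0, 4/5)
K = S + t·(V−S) with t = -2, so SK:KV = -2:3

SK:KV = -2/3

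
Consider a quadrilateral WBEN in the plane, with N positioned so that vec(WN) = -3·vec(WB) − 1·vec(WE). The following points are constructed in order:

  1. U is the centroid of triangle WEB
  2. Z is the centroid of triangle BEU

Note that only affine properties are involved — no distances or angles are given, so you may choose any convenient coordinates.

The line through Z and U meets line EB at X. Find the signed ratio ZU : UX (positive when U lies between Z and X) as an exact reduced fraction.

ZU:UX = -2/3

Work in coordinates with W = (0, 0), B = (1, 0), E = (0, 1), N = (-3, -1).
1. U is the centroid of triangle WEB ⇒ U = (1/3, 1/3)
2. Z is the centroid of triangle BEU ⇒ Z = (4/9, 4/9)
line ZU meets EB at X = (1/2, 1/2)
U = Z + t·(X−Z) with t = -2, so ZU:UX = -2:3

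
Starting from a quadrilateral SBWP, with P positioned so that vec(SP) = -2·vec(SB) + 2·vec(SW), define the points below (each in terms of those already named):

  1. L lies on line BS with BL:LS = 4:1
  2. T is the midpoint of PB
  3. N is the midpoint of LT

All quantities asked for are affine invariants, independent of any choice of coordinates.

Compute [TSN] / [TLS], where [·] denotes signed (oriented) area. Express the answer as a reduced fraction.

[TSN]:[TLS] = -1/2

Choose coordinates S = (0, 0), B = (1, 0), W = (0, 1), P = (-2, 2).
1. L lies on line BS with BL:LS = 4:1 ⇒ L = (1/5, 0)
2. T is the midpoint of PB ⇒ T = (-1/2, 1)
3. N is the midpoint of LT ⇒ N = (-3/20, 1/2)
2·[TSN] = 1/10, 2·[TLS] = -1/5
[TSN]:[TLS] = 1/10:-1/5 = -1/2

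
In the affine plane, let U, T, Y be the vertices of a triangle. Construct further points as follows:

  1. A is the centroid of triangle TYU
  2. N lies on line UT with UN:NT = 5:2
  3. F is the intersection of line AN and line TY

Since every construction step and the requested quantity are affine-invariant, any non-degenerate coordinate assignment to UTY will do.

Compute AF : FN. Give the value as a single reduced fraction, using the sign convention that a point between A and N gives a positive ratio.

AF:FN = -7/6

Choose coordinates U = (0, 0), T = (1, 0), Y = (0, 1).
1. A is the centroid of triangle TYU ⇒ A = (1/3, 1/3)
2. N lies on line UT with UN:NT = 5:2 ⇒ N = (5/7, 0)
3. F is the intersection of line AN and line TY ⇒ F = (3, -2)
F = A + t·(N−A) with t = 7, so AF:FN = t:(1−t) = 7:-6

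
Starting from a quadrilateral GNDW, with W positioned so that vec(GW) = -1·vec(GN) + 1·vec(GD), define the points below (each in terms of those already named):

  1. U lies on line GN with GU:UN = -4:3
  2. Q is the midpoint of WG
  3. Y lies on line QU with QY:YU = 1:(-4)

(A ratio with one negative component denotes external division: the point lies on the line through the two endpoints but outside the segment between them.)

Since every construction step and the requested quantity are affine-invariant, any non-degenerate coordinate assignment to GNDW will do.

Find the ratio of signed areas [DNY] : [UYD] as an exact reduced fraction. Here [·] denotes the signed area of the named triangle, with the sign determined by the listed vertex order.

Assign G = (0, 0), N = (1, 0), D = (0, 1), W = (-1, 1) — the answer is frame-independent, so this choice is without loss of generality.
1. U lies on line GN with GU:UN = -4:3 ⇒ U = (4, 0)
2. Q is the midpoint of WG ⇒ Q = (-1/2, 1/2)
3. Y lies on line QU with QY:YU = 1:(-4) ⇒ Y = (-2, 2/3)
2·[DNY] = -7/3, 2·[UYD] = -10/3
[DNY]:[UYD] = -7/3:-10/3 = 7/10

[DNY]:[UYD] = 7/10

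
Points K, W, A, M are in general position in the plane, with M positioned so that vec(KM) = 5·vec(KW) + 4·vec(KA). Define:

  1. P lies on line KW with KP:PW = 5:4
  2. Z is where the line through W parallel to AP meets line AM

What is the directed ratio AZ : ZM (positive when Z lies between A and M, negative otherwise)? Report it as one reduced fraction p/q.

Work in coordinates with K = (0, 0), W = (1, 0), A = (0, 1), M = (5, 4).
1. P lies on line KW with KP:PW = 5:4 ⇒ P = (5/9, 0)
2. Z is where the line through W parallel to AP meets line AM ⇒ Z = (1/3, 6/5)
Z = A + t·(M−A) with t = 1/15, so AZ:ZM = t:(1−t) = 1/15:14/15

AZ:ZM = 1/14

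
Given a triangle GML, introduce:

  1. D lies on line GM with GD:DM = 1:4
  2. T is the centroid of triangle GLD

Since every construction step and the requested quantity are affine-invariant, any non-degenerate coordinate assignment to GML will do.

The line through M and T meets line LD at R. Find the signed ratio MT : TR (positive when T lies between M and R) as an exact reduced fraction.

MT:TR = -13

Set G = (0, 0), M = (1, 0), L = (0, 1); any affine frame gives the same invariant.
1. D lies on line GM with GD:DM = 1:4 ⇒ D = (1/5, 0)
2. T is the centroid of triangle GLD ⇒ T = (1/15, 1/3)
line MT meets LD at R = (9/65, 4/13)
T = M + t·(R−M) with t = 13/12, so MT:TR = 13/12:-1/12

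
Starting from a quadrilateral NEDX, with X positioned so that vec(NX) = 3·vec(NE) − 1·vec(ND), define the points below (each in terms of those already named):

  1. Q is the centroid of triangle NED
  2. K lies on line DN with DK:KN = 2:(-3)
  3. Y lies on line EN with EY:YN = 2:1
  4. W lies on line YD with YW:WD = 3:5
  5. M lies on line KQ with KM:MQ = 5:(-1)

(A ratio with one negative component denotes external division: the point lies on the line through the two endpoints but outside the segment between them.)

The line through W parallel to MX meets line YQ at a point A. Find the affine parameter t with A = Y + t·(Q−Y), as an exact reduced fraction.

Assign N = (0, 0), E = (1, 0), D = (0, 1), X = (3, -1) — the answer is frame-independent, so this choice is without loss of generality.
1. Q is the centroid of triangle NED ⇒ Q = (1/3, 1/3)
2. K lies on line DN with DK:KN = 2:(-3) ⇒ K = (0, 3)
3. Y lies on line EN with EY:YN = 2:1 ⇒ Y = (1/3, 0)
4. W lies on line YD with YW:WD = 3:5 ⇒ W = (5/24, 3/8)
5. M lies on line KQ with KM:MQ = 5:(-1) ⇒ M = (5/12, -1/3)
through W parallel to MX: direction (31/12, -2/3); meets YQ at A = (1/3, 85/248)
A = Y + t·(Q−Y) with t = 255/248

t = 255/248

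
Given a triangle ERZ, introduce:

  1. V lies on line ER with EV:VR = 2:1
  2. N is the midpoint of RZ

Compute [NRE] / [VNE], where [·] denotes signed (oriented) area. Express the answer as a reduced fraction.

Assign E = (0, 0), R = (1, 0), Z = (0, 1) — the answer is frame-independent, so this choice is without loss of generality.
1. V lies on line ER with EV:VR = 2:1 ⇒ V = (2/3, 0)
2. N is the midpoint of RZ ⇒ N = (1/2, 1/2)
2·[NRE] = -1/2, 2·[VNE] = 1/3
[NRE]:[VNE] = -1/2:1/3 = -3/2

[NRE]:[VNE] = -3/2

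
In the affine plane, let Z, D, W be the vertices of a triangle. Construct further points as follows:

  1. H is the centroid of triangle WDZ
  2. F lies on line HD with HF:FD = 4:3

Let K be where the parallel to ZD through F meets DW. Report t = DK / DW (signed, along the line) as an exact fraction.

t = 1/7

Assign Z = (0, 0), D = (1, 0), W = (0, 1) — the answer is frame-independent, so this choice is without loss of generality.
1. H is the centroid of triangle WDZ ⇒ H = (1/3, 1/3)
2. F lies on line HD with HF:FD = 4:3 ⇒ F = (5/7, 1/7)
through F parallel to ZD: direction (1, 0); meets DW at K = (6/7, 1/7)
K = D + t·(W−D) with t = 1/7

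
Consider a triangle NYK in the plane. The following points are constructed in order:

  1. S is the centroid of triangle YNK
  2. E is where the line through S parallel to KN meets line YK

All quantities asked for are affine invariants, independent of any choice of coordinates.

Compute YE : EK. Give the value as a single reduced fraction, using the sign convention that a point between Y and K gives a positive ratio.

YE:EK = 2

Assign N = (0, 0), Y = (1, 0), K = (0, 1) — the answer is frame-independent, so this choice is without loss of generality.
1. S is the centroid of triangle YNK ⇒ S = (1/3, 1/3)
2. E is where the line through S parallel to KN meets line YK ⇒ E = (1/3, 2/3)
E = Y + t·(K−Y) with t = 2/3, so YE:EK = t:(1−t) = 2/3:1/3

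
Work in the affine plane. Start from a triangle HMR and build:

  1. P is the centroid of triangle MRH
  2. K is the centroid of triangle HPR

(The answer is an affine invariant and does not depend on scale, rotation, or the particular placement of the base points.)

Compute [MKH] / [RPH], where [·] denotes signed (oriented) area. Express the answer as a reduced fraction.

[MKH]:[RPH] = -4/3

Work in coordinates with H = (0, 0), M = (1, 0), R = (0, 1).
1. P is the centroid of triangle MRH ⇒ P = (1/3, 1/3)
2. K is the centroid of triangle HPR ⇒ K = (1/9, 4/9)
2·[MKH] = 4/9, 2·[RPH] = -1/3
[MKH]:[RPH] = 4/9:-1/3 = -4/3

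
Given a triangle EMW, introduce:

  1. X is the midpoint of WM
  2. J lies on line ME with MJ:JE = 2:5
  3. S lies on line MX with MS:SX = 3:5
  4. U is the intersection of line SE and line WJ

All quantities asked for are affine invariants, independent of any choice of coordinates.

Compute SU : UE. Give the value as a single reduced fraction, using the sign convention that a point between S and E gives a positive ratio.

SU:UE = 13/40

Choose coordinates E = (0, 0), M = (1, 0), W = (0, 1).
1. X is the midpoint of WM ⇒ X = (1/2, 1/2)
2. J lies on line ME with MJ:JE = 2:5 ⇒ J = (5/7, 0)
3. S lies on line MX with MS:SX = 3:5 ⇒ S = (13/16, 3/16)
4. U is the intersection of line SE and line WJ ⇒ U = (65/106, 15/106)
U = S + t·(E−S) with t = 13/53, so SU:UE = t:(1−t) = 13/53:40/53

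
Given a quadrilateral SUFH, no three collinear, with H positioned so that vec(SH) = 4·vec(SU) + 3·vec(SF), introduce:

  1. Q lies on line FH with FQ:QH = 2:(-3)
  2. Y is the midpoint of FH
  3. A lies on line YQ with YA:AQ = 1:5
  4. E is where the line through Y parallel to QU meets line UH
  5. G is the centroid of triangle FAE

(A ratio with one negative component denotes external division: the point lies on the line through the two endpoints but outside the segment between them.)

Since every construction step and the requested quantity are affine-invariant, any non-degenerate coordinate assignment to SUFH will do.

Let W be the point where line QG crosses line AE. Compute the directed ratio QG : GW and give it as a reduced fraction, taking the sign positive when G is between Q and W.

QG:GW = 74

Set S = (0, 0), U = (1, 0), F = (0, 1), H = (4, 3); any affine frame gives the same invariant.
1. Q lies on line FH with FQ:QH = 2:(-3) ⇒ Q = (-8, -3)
2. Y is the midpoint of FH ⇒ Y = (2, 2)
3. A lies on line YQ with YA:AQ = 1:5 ⇒ A = (1/3, 7/6)
4. E is where the line through Y parallel to QU meets line UH ⇒ E = (7/2, 5/2)
5. G is the centroid of triangle FAE ⇒ G = (23/18, 14/9)
line QG meets AE at W = (623/444, 359/222)
G = Q + t·(W−Q) with t = 74/75, so QG:GW = 74/75:1/75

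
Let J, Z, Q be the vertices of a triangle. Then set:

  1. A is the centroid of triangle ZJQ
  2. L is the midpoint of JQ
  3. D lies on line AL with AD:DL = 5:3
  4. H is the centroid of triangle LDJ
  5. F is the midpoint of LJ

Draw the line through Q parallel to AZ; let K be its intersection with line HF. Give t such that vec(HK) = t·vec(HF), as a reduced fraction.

Work in coordinates with J = (0, 0), Z = (1, 0), Q = (0, 1).
1. A is the centroid of triangle ZJQ ⇒ A = (1/3, 1/3)
2. L is the midpoint of JQ ⇒ L = (0, 1/2)
3. D lies on line AL with AD:DL = 5:3 ⇒ D = (1/8, 7/16)
4. H is the centroid of triangle LDJ ⇒ H = (1/24, 5/16)
5. F is the midpoint of LJ ⇒ F = (0, 1/4)
through Q parallel to AZ: direction (2/3, -1/3); meets HF at K = (3/8, 13/16)
K = H + t·(F−H) with t = -8

t = -8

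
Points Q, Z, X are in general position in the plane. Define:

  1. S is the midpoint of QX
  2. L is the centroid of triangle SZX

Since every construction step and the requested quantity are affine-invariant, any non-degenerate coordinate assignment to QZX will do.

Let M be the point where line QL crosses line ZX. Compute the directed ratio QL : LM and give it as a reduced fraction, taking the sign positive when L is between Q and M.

Set Q = (0, 0), Z = (1, 0), X = (0, 1); any affine frame gives the same invariant.
1. S is the midpoint of QX ⇒ S = (0, 1/2)
2. L is the centroid of triangle SZX ⇒ L = (1/3, 1/2)
line QL meets ZX at M = (2/5, 3/5)
L = Q + t·(M−Q) with t = 5/6, so QL:LM = 5/6:1/6

QL:LM = 5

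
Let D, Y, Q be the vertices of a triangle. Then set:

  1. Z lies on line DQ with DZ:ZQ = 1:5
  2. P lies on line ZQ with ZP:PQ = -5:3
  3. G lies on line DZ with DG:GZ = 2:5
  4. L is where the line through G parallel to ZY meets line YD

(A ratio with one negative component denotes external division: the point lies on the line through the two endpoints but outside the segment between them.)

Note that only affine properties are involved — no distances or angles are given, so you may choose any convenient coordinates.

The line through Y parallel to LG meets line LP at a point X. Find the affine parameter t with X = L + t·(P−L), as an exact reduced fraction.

t = 2/37

Choose coordinates D = (0, 0), Y = (1, 0), Q = (0, 1).
1. Z lies on line DQ with DZ:ZQ = 1:5 ⇒ Z = (0, 1/6)
2. P lies on line ZQ with ZP:PQ = -5:3 ⇒ P = (0, 9/4)
3. G lies on line DZ with DG:GZ = 2:5 ⇒ G = (0, 1/21)
4. L is where the line through G parallel to ZY meets line YD ⇒ L = (2/7, 0)
through Y parallel to LG: direction (-2/7, 1/21); meets LP at X = (10/37, 9/74)
X = L + t·(P−L) with t = 2/37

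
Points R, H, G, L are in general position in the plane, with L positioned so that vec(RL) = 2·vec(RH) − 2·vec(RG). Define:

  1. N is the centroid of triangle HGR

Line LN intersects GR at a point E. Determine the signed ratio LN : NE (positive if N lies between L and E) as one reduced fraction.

LN:NE = 5

Choose coordinates R = (0, 0), H = (1, 0), G = (0, 1), L = (2, -2).
1. N is the centroid of triangle HGR ⇒ N = (1/3, 1/3)
line LN meets GR at E = (0, 4/5)
N = L + t·(E−L) with t = 5/6, so LN:NE = 5/6:1/6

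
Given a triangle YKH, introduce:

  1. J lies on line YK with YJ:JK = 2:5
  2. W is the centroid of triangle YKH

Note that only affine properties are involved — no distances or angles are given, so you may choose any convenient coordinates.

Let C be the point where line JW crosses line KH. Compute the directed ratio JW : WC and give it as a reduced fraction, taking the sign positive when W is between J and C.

JW:WC = 8/7

Set Y = (0, 0), K = (1, 0), H = (0, 1); any affine frame gives the same invariant.
1. J lies on line YK with YJ:JK = 2:5 ⇒ J = (2/7, 0)
2. W is the centroid of triangle YKH ⇒ W = (1/3, 1/3)
line JW meets KH at C = (3/8, 5/8)
W = J + t·(C−J) with t = 8/15, so JW:WC = 8/15:7/15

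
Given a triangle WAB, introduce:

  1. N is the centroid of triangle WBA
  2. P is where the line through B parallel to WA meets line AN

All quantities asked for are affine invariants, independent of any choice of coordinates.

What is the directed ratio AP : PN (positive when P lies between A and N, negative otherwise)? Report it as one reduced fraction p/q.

AP:PN = -3/2

Work in coordinates with W = (0, 0), A = (1, 0), B = (0, 1).
1. N is the centroid of triangle WBA ⇒ N = (1/3, 1/3)
2. P is where the line through B parallel to WA meets line AN ⇒ P = (-1, 1)
P = A + t·(N−A) with t = 3, so AP:PN = t:(1−t) = 3:-2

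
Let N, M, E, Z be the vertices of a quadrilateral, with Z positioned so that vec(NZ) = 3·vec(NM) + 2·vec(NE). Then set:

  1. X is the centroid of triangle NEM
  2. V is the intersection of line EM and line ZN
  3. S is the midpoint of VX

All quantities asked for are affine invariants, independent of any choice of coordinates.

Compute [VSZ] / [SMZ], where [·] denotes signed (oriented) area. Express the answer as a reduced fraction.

[VSZ]:[SMZ] = -2/27

Choose coordinates N = (0, 0), M = (1, 0), E = (0, 1), Z = (3, 2).
1. X is the centroid of triangle NEM ⇒ X = (1/3, 1/3)
2. V is the intersection of line EM and line ZN ⇒ V = (3/5, 2/5)
3. S is the midpoint of VX ⇒ S = (7/15, 11/30)
2·[VSZ] = -2/15, 2·[SMZ] = 9/5
[VSZ]:[SMZ] = -2/15:9/5 = -2/27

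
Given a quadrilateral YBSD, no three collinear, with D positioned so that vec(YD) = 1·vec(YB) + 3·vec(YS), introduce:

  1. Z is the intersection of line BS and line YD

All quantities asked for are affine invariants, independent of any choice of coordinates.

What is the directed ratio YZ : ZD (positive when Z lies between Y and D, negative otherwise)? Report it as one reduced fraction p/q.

YZ:ZD = 1/3

Choose coordinates Y = (0, 0), B = (1, 0), S = (0, 1), D = (1, 3).
1. Z is the intersection of line BS and line YD ⇒ Z = (1/4, 3/4)
Z = Y + t·(D−Y) with t = 1/4, so YZ:ZD = t:(1−t) = 1/4:3/4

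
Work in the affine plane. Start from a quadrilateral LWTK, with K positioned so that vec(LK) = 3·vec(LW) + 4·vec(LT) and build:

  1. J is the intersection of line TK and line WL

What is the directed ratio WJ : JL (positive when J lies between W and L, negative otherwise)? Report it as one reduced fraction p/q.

WJ:JL = -2

Assign L = (0, 0), W = (1, 0), T = (0, 1), K = (3, 4) — the answer is frame-independent, so this choice is without loss of generality.
1. J is the intersection of line TK and line WL ⇒ J = (-1, 0)
J = W + t·(L−W) with t = 2, so WJ:JL = t:(1−t) = 2:-1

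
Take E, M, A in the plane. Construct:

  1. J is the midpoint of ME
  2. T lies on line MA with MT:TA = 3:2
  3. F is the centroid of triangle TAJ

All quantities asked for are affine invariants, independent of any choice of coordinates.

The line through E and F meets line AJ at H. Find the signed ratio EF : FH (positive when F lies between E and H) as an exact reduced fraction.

Work in coordinates with E = (0, 0), M = (1, 0), A = (0, 1).
1. J is the midpoint of ME ⇒ J = (1/2, 0)
2. T lies on line MA with MT:TA = 3:2 ⇒ T = (2/5, 3/5)
3. F is the centroid of triangle TAJ ⇒ F = (3/10, 8/15)
line EF meets AJ at H = (9/34, 8/17)
F = E + t·(H−E) with t = 17/15, so EF:FH = 17/15:-2/15

EF:FH = -17/2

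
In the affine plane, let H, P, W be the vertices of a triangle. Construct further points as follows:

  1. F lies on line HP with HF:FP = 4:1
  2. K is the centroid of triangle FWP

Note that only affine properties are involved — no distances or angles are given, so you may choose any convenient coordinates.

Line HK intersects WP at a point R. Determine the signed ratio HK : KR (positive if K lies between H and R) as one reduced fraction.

Choose coordinates H = (0, 0), P = (1, 0), W = (0, 1).
1. F lies on line HP with HF:FP = 4:1 ⇒ F = (4/5, 0)
2. K is the centroid of triangle FWP ⇒ K = (3/5, 1/3)
line HK meets WP at R = (9/14, 5/14)
K = H + t·(R−H) with t = 14/15, so HK:KR = 14/15:1/15

HK:KR = 14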